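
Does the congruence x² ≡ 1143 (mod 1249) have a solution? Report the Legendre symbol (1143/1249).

-1

Reciprocity: 1143 ≡ 3 and 1249 ≡ 1 (mod 4), so (1143/1249) = +(1249/1143).
Reduce top mod 1143: now compute (106/1143).
Pull out 2: since 1143 ≡ 7 (mod 8), (2/1143) = +1.
Reciprocity: 53 ≡ 1 and 1143 ≡ 3 (mod 4), so (53/1143) = +(1143/53).
Reduce top mod 53: now compute (30/53).
Pull out 2: since 53 ≡ 5 (mod 8), (2/53) = -1.
Reciprocity: 15 ≡ 3 and 53 ≡ 1 (mod 4), so (15/53) = +(53/15).
Reduce top mod 15: now compute (8/15).
Pull out 2^3: since 15 ≡ 7 (mod 8), (2/15) = +1, so (2/15)^3 = +1.
Reached (1/15) = 1. Collecting the sign flips along the way, the symbol is -1.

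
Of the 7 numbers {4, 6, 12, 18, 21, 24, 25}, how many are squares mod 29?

4

(4/29) = +1 → QR.
(6/29) = +1 → QR.
(12/29) = -1 → non-residue.
(18/29) = -1 → non-residue.
(21/29) = -1 → non-residue.
(24/29) = +1 → QR.
(25/29) = +1 → QR.
Total quadratic residues among the 7: 4.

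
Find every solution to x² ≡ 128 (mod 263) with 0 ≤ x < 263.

91, 172

Since 263 ≡ 3 (mod 4), a square root of 128 is 128^((263+1)/4) = 128^66 mod 263.
Repeated squaring: 128^2≡78, 128^4≡35, 128^8≡173, 128^16≡210, 128^32≡179, 128^64≡218 (mod 263).
128^66 = 128^(64+2) ≡ 172 (mod 263).
Check: 172² = 29584 ≡ 128 (mod 263). The two roots are 91 and 172.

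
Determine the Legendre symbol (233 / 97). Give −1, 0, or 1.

Euler's criterion: (233/97) ≡ 39^48 (mod 97).
39^2 ≡ 66 (mod 97)
39^4 ≡ 88 (mod 97)
39^8 ≡ 81 (mod 97)
39^16 ≡ 62 (mod 97)
39^32 ≡ 61 (mod 97)
39^48 = 39^(32+16) ≡ 96 (mod 97).
Result is 96 ≡ −1, so (233/97) = −1.

-1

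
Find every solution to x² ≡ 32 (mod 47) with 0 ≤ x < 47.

Since 47 ≡ 3 (mod 4), a square root of 32 is 32^((47+1)/4) = 32^12 mod 47.
Repeated squaring: 32^2≡37, 32^4≡6, 32^8≡36 (mod 47).
32^12 = 32^(8+4) ≡ 28 (mod 47).
Check: 28² = 784 ≡ 32 (mod 47). The two roots are 19 and 28.

19, 28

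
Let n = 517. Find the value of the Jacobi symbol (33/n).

0

Reciprocity: 33 ≡ 1 and 517 ≡ 1 (mod 4), so (33/517) = +(517/33).
Reduce top mod 33: now compute (22/33).
Pull out 2: since 33 ≡ 1 (mod 8), (2/33) = +1.
Reciprocity: 11 ≡ 3 and 33 ≡ 1 (mod 4), so (11/33) = +(33/11).
Reduce top mod 11: now compute (0/11).
Top reduces to 0: gcd > 1, so the symbol is 0.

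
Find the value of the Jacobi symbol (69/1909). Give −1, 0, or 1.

Reciprocity: 69 ≡ 1 and 1909 ≡ 1 (mod 4), so (69/1909) = +(1909/69).
Reduce top mod 69: now compute (46/69).
Pull out 2: since 69 ≡ 5 (mod 8), (2/69) = -1.
Reciprocity: 23 ≡ 3 and 69 ≡ 1 (mod 4), so (23/69) = +(69/23).
Reduce top mod 23: now compute (0/23).
Top reduces to 0: gcd > 1, so the symbol is 0.

0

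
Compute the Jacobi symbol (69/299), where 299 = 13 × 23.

0

Reciprocity: 69 ≡ 1 and 299 ≡ 3 (mod 4), so (69/299) = +(299/69).
Reduce top mod 69: now compute (23/69).
Reciprocity: 23 ≡ 3 and 69 ≡ 1 (mod 4), so (23/69) = +(69/23).
Reduce top mod 23: now compute (0/23).
Top reduces to 0: gcd > 1, so the symbol is 0.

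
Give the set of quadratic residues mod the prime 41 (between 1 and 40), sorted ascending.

Square k = 1,…,20 (k and 41−k give the same square):
1²=1, 2²=4, 3²=9, 4²=16, 5²=25, 6²=36, 7²≡8, 8²≡23, 9²≡40, 10²≡18, 11²≡39, 12²≡21, 13²≡5, 14²≡32, 15²≡20, 16²≡10, 17²≡2, 18²≡37, 19²≡33, 20²≡31 (mod 41).
So the quadratic residues mod 41 are {1, 2, 4, 5, 8, 9, 10, 16, 18, 20, 21, 23, 25, 31, 32, 33, 36, 37, 39, 40}.

1, 2, 4, 5, 8, 9, 10, 16, 18, 20, 21, 23, 25, 31, 32, 33, 36, 37, 39, 40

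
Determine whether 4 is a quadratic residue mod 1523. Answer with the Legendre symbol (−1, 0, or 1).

1

Pull out 2^2: since 1523 ≡ 3 (mod 8), (2/1523) = -1, so (2/1523)^2 = +1.
Reached (1/1523) = 1. Collecting the sign flips along the way, the symbol is +1.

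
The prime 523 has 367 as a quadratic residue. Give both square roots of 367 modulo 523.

Since 523 ≡ 3 (mod 4), a square root of 367 is 367^((523+1)/4) = 367^131 mod 523.
Repeated squaring: 367^2≡278, 367^4≡403, 367^8≡279, 367^16≡437, 367^32≡74, 367^64≡246, 367^128≡371 (mod 523).
367^131 = 367^(128+2+1) ≡ 44 (mod 523).
Check: 44² = 1936 ≡ 367 (mod 523). The two roots are 44 and 479.

44, 479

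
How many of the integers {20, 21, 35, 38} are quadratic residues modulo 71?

(20/71) = +1 → QR.
(21/71) = -1 → non-residue.
(35/71) = -1 → non-residue.
(38/71) = +1 → QR.
Total quadratic residues among the 4: 2.

2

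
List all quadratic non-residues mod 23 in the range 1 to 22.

5,7,10,11,14,15,17,19,20,21,22

Square k = 1,…,11 (k and 23−k give the same square):
1²=1, 2²=4, 3²=9, 4²=16, 5²≡2, 6²≡13, 7²≡3, 8²≡18, 9²≡12, 10²≡8, 11²≡6 (mod 23).
The residues are {1, 2, 3, 4, 6, 8, 9, 12, 13, 16, 18}; the non-residues are the remaining 11 nonzero classes.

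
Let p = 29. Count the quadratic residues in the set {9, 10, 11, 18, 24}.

2

(9/29) = +1 → QR.
(10/29) = -1 → non-residue.
(11/29) = -1 → non-residue.
(18/29) = -1 → non-residue.
(24/29) = +1 → QR.
Total quadratic residues among the 5: 2.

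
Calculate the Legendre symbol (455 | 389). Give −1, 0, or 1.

First reduce: 455 ≡ 66 (mod 389).
Pull out 2: since 389 ≡ 5 (mod 8), (2/389) = -1.
Reciprocity: 33 ≡ 1 and 389 ≡ 1 (mod 4), so (33/389) = +(389/33).
Reduce top mod 33: now compute (26/33).
Pull out 2: since 33 ≡ 1 (mod 8), (2/33) = +1.
Reciprocity: 13 ≡ 1 and 33 ≡ 1 (mod 4), so (13/33) = +(33/13).
Reduce top mod 13: now compute (7/13).
Reciprocity: 7 ≡ 3 and 13 ≡ 1 (mod 4), so (7/13) = +(13/7).
Reduce top mod 7: now compute (6/7).
Pull out 2: since 7 ≡ 7 (mod 8), (2/7) = +1.
Reciprocity: 3 ≡ 3 and 7 ≡ 3 (mod 4), so (3/7) = −(7/3).
Reduce top mod 3: now compute (1/3).
Reached (1/3) = 1. Collecting the sign flips along the way, the symbol is +1.

1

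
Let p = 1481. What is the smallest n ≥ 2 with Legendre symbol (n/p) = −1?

3

(2/1481) = +1, so 2 is a residue.
(3/1481) = −1, so 3 is the smallest positive non-residue mod 1481.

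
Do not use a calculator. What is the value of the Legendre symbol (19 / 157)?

1

Reciprocity: 19 ≡ 3 and 157 ≡ 1 (mod 4), so (19/157) = +(157/19).
Reduce top mod 19: now compute (5/19).
Reciprocity: 5 ≡ 1 and 19 ≡ 3 (mod 4), so (5/19) = +(19/5).
Reduce top mod 5: now compute (4/5).
Pull out 2^2: since 5 ≡ 5 (mod 8), (2/5) = -1, so (2/5)^2 = +1.
Reached (1/5) = 1. Collecting the sign flips along the way, the symbol is +1.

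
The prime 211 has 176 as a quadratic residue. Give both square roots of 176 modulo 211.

78, 133

Since 211 ≡ 3 (mod 4), a square root of 176 is 176^((211+1)/4) = 176^53 mod 211.
Repeated squaring: 176^2≡170, 176^4≡204, 176^8≡49, 176^16≡80, 176^32≡70 (mod 211).
176^53 = 176^(32+16+4+1) ≡ 78 (mod 211).
Check: 78² = 6084 ≡ 176 (mod 211). The two roots are 78 and 133.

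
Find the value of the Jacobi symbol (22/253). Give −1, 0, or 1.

0

Pull out 2: since 253 ≡ 5 (mod 8), (2/253) = -1.
Reciprocity: 11 ≡ 3 and 253 ≡ 1 (mod 4), so (11/253) = +(253/11).
Reduce top mod 11: now compute (0/11).
Top reduces to 0: gcd > 1, so the symbol is 0.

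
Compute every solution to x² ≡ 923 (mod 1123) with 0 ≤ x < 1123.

284, 839

Since 1123 ≡ 3 (mod 4), a square root of 923 is 923^((1123+1)/4) = 923^281 mod 1123.
Repeated squaring: 923^2≡695, 923^4≡135, 923^8≡257, 923^16≡915, 923^32≡590, 923^64≡1093, 923^128≡900, 923^256≡317 (mod 1123).
923^281 = 923^(256+16+8+1) ≡ 839 (mod 1123).
Check: 839² = 703921 ≡ 923 (mod 1123). The two roots are 284 and 839.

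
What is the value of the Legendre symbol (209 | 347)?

-1

Reciprocity: 209 ≡ 1 and 347 ≡ 3 (mod 4), so (209/347) = +(347/209).
Reduce top mod 209: now compute (138/209).
Pull out 2: since 209 ≡ 1 (mod 8), (2/209) = +1.
Reciprocity: 69 ≡ 1 and 209 ≡ 1 (mod 4), so (69/209) = +(209/69).
Reduce top mod 69: now compute (2/69).
Pull out 2: since 69 ≡ 5 (mod 8), (2/69) = -1.
Reached (1/69) = 1. Collecting the sign flips along the way, the symbol is -1.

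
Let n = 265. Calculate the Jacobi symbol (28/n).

-1

Pull out 2^2: since 265 ≡ 1 (mod 8), (2/265) = +1, so (2/265)^2 = +1.
Reciprocity: 7 ≡ 3 and 265 ≡ 1 (mod 4), so (7/265) = +(265/7).
Reduce top mod 7: now compute (6/7).
Pull out 2: since 7 ≡ 7 (mod 8), (2/7) = +1.
Reciprocity: 3 ≡ 3 and 7 ≡ 3 (mod 4), so (3/7) = −(7/3).
Reduce top mod 3: now compute (1/3).
Reached (1/3) = 1. Collecting the sign flips along the way, the symbol is -1.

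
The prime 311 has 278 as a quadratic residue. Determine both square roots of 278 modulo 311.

30, 281

Since 311 ≡ 3 (mod 4), a square root of 278 is 278^((311+1)/4) = 278^78 mod 311.
Repeated squaring: 278^2≡156, 278^4≡78, 278^8≡175, 278^16≡147, 278^32≡150, 278^64≡108 (mod 311).
278^78 = 278^(64+8+4+2) ≡ 30 (mod 311).
Check: 30² = 900 ≡ 278 (mod 311). The two roots are 30 and 281.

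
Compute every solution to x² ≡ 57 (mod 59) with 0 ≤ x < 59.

23, 36

Since 59 ≡ 3 (mod 4), a square root of 57 is 57^((59+1)/4) = 57^15 mod 59.
Repeated squaring: 57^2≡4, 57^4≡16, 57^8≡20 (mod 59).
57^15 = 57^(8+4+2+1) ≡ 36 (mod 59).
Check: 36² = 1296 ≡ 57 (mod 59). The two roots are 23 and 36.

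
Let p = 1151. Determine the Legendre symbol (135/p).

1

Euler's criterion: (135/1151) ≡ 135^575 (mod 1151).
135^2 ≡ 960 (mod 1151)
135^4 ≡ 800 (mod 1151)
135^8 ≡ 44 (mod 1151)
135^16 ≡ 785 (mod 1151)
135^32 ≡ 440 (mod 1151)
135^64 ≡ 232 (mod 1151)
135^128 ≡ 878 (mod 1151)
135^256 ≡ 865 (mod 1151)
135^512 ≡ 75 (mod 1151)
135^575 = 135^(512+32+16+8+4+2+1) ≡ 1 (mod 1151).
Result is 1, so (135/1151) = 1.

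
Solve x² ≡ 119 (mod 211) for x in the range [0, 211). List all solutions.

69, 142

Since 211 ≡ 3 (mod 4), a square root of 119 is 119^((211+1)/4) = 119^53 mod 211.
Repeated squaring: 119^2≡24, 119^4≡154, 119^8≡84, 119^16≡93, 119^32≡209 (mod 211).
119^53 = 119^(32+16+4+1) ≡ 69 (mod 211).
Check: 69² = 4761 ≡ 119 (mod 211). The two roots are 69 and 142.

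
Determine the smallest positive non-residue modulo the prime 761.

3

(2/761) = +1, so 2 is a residue.
(3/761) = −1, so 3 is the smallest positive non-residue mod 761.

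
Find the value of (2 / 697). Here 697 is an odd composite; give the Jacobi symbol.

Pull out 2: since 697 ≡ 1 (mod 8), (2/697) = +1.
Reached (1/697) = 1. Collecting the sign flips along the way, the symbol is +1.

1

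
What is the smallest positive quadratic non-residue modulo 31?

3

(2/31) = +1, so 2 is a residue.
(3/31) = −1, so 3 is the smallest positive non-residue mod 31.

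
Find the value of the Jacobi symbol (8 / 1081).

1

Pull out 2^3: since 1081 ≡ 1 (mod 8), (2/1081) = +1, so (2/1081)^3 = +1.
Reached (1/1081) = 1. Collecting the sign flips along the way, the symbol is +1.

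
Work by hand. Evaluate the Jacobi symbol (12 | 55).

-1

Pull out 2^2: since 55 ≡ 7 (mod 8), (2/55) = +1, so (2/55)^2 = +1.
Reciprocity: 3 ≡ 3 and 55 ≡ 3 (mod 4), so (3/55) = −(55/3).
Reduce top mod 3: now compute (1/3).
Reached (1/3) = 1. Collecting the sign flips along the way, the symbol is -1.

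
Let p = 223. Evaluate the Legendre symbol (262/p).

Euler's criterion: (262/223) ≡ 39^111 (mod 223).
39^2 ≡ 183 (mod 223)
39^4 ≡ 39 (mod 223)
39^8 ≡ 183 (mod 223)
39^16 ≡ 39 (mod 223)
39^32 ≡ 183 (mod 223)
39^64 ≡ 39 (mod 223)
39^111 = 39^(64+32+8+4+2+1) ≡ 1 (mod 223).
Result is 1, so (262/223) = 1.

1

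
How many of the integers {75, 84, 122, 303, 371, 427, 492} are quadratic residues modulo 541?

(75/541) = +1 → QR.
(84/541) = +1 → QR.
(122/541) = +1 → QR.
(303/541) = +1 → QR.
(371/541) = +1 → QR.
(427/541) = -1 → non-residue.
(492/541) = +1 → QR.
Total quadratic residues among the 7: 6.

6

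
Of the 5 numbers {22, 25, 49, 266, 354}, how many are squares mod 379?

4

(22/379) = +1 → QR.
(25/379) = +1 → QR.
(49/379) = +1 → QR.
(266/379) = +1 → QR.
(354/379) = -1 → non-residue.
Total quadratic residues among the 5: 4.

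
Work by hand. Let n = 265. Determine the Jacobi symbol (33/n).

1

Reciprocity: 33 ≡ 1 and 265 ≡ 1 (mod 4), so (33/265) = +(265/33).
Reduce top mod 33: now compute (1/33).
Reached (1/33) = 1. Collecting the sign flips along the way, the symbol is +1.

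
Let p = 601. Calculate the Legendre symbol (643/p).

-1

Euler's criterion: (643/601) ≡ 42^300 (mod 601).
42^2 ≡ 562 (mod 601)
42^4 ≡ 319 (mod 601)
42^8 ≡ 192 (mod 601)
42^16 ≡ 203 (mod 601)
42^32 ≡ 341 (mod 601)
42^64 ≡ 288 (mod 601)
42^128 ≡ 6 (mod 601)
42^256 ≡ 36 (mod 601)
42^300 = 42^(256+32+8+4) ≡ 600 (mod 601).
Result is 600 ≡ −1, so (643/601) = −1.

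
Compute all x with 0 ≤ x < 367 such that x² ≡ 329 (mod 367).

Since 367 ≡ 3 (mod 4), a square root of 329 is 329^((367+1)/4) = 329^92 mod 367.
Repeated squaring: 329^2≡343, 329^4≡209, 329^8≡8, 329^16≡64, 329^32≡59, 329^64≡178 (mod 367).
329^92 = 329^(64+16+8+4) ≡ 124 (mod 367).
Check: 124² = 15376 ≡ 329 (mod 367). The two roots are 124 and 243.

124, 243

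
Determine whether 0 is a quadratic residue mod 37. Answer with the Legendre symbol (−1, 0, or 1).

0

Top reduces to 0: gcd > 1, so the symbol is 0.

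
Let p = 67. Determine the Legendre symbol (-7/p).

1

First reduce: -7 ≡ 60 (mod 67).
Pull out 2^2: since 67 ≡ 3 (mod 8), (2/67) = -1, so (2/67)^2 = +1.
Reciprocity: 15 ≡ 3 and 67 ≡ 3 (mod 4), so (15/67) = −(67/15).
Reduce top mod 15: now compute (7/15).
Reciprocity: 7 ≡ 3 and 15 ≡ 3 (mod 4), so (7/15) = −(15/7).
Reduce top mod 7: now compute (1/7).
Reached (1/7) = 1. Collecting the sign flips along the way, the symbol is +1.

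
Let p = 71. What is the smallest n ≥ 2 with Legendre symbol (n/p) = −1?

7

(2/71) = +1, so 2 is a residue.
(3/71) = +1, so 3 is a residue.
(4/71) = +1, so 4 is a residue.
(5/71) = +1, so 5 is a residue.
(6/71) = +1, so 6 is a residue.
(7/71) = −1, so 7 is the smallest positive non-residue mod 71.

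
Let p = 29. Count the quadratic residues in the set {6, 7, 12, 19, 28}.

3

(6/29) = +1 → QR.
(7/29) = +1 → QR.
(12/29) = -1 → non-residue.
(19/29) = -1 → non-residue.
(28/29) = +1 → QR.
Total quadratic residues among the 5: 3.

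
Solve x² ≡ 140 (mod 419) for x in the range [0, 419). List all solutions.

Since 419 ≡ 3 (mod 4), a square root of 140 is 140^((419+1)/4) = 140^105 mod 419.
Repeated squaring: 140^2≡326, 140^4≡269, 140^8≡293, 140^16≡373, 140^32≡21, 140^64≡22 (mod 419).
140^105 = 140^(64+32+8+1) ≡ 289 (mod 419).
Check: 289² = 83521 ≡ 140 (mod 419). The two roots are 130 and 289.

130, 289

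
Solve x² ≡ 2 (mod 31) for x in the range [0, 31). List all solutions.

Since 31 ≡ 3 (mod 4), a square root of 2 is 2^((31+1)/4) = 2^8 mod 31.
Repeated squaring: 2^2≡4, 2^4≡16, 2^8≡8 (mod 31).
2^8 = 2^(8) ≡ 8 (mod 31).
Check: 8² = 64 ≡ 2 (mod 31). The two roots are 8 and 23.

8, 23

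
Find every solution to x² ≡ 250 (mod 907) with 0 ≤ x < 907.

423, 484

Since 907 ≡ 3 (mod 4), a square root of 250 is 250^((907+1)/4) = 250^227 mod 907.
Repeated squaring: 250^2≡824, 250^4≡540, 250^8≡453, 250^16≡227, 250^32≡737, 250^64≡783, 250^128≡864 (mod 907).
250^227 = 250^(128+64+32+2+1) ≡ 484 (mod 907).
Check: 484² = 234256 ≡ 250 (mod 907). The two roots are 423 and 484.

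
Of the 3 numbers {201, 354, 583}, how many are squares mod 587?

1

(201/587) = +1 → QR.
(354/587) = -1 → non-residue.
(583/587) = -1 → non-residue.
Total quadratic residues among the 3: 1.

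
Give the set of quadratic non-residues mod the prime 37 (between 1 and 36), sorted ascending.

Square k = 1,…,18 (k and 37−k give the same square):
1²=1, 2²=4, 3²=9, 4²=16, 5²=25, 6²=36, 7²≡12, 8²≡27, 9²≡7, 10²≡26, 11²≡10, 12²≡33, 13²≡21, 14²≡11, 15²≡3, 16²≡34, 17²≡30, 18²≡28 (mod 37).
The residues are {1, 3, 4, 7, 9, 10, 11, 12, 16, 21, 25, 26, 27, 28, 30, 33, 34, 36}; the non-residues are the remaining 18 nonzero classes.

2,5,6,8,13,14,15,17,18,19,20,22,23,24,29,31,32,35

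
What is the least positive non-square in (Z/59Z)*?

2

(2/59) = −1, so 2 is the smallest positive non-residue mod 59.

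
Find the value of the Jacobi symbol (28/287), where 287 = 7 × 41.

0

Pull out 2^2: since 287 ≡ 7 (mod 8), (2/287) = +1, so (2/287)^2 = +1.
Reciprocity: 7 ≡ 3 and 287 ≡ 3 (mod 4), so (7/287) = −(287/7).
Reduce top mod 7: now compute (0/7).
Top reduces to 0: gcd > 1, so the symbol is 0.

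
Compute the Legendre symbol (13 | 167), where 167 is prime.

Reciprocity: 13 ≡ 1 and 167 ≡ 3 (mod 4), so (13/167) = +(167/13).
Reduce top mod 13: now compute (11/13).
Reciprocity: 11 ≡ 3 and 13 ≡ 1 (mod 4), so (11/13) = +(13/11).
Reduce top mod 11: now compute (2/11).
Pull out 2: since 11 ≡ 3 (mod 8), (2/11) = -1.
Reached (1/11) = 1. Collecting the sign flips along the way, the symbol is -1.

-1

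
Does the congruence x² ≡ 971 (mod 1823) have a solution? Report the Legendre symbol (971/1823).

1

Reciprocity: 971 ≡ 3 and 1823 ≡ 3 (mod 4), so (971/1823) = −(1823/971).
Reduce top mod 971: now compute (852/971).
Pull out 2^2: since 971 ≡ 3 (mod 8), (2/971) = -1, so (2/971)^2 = +1.
Reciprocity: 213 ≡ 1 and 971 ≡ 3 (mod 4), so (213/971) = +(971/213).
Reduce top mod 213: now compute (119/213).
Reciprocity: 119 ≡ 3 and 213 ≡ 1 (mod 4), so (119/213) = +(213/119).
Reduce top mod 119: now compute (94/119).
Pull out 2: since 119 ≡ 7 (mod 8), (2/119) = +1.
Reciprocity: 47 ≡ 3 and 119 ≡ 3 (mod 4), so (47/119) = −(119/47).
Reduce top mod 47: now compute (25/47).
Reciprocity: 25 ≡ 1 and 47 ≡ 3 (mod 4), so (25/47) = +(47/25).
Reduce top mod 25: now compute (22/25).
Pull out 2: since 25 ≡ 1 (mod 8), (2/25) = +1.
Reciprocity: 11 ≡ 3 and 25 ≡ 1 (mod 4), so (11/25) = +(25/11).
Reduce top mod 11: now compute (3/11).
Reciprocity: 3 ≡ 3 and 11 ≡ 3 (mod 4), so (3/11) = −(11/3).
Reduce top mod 3: now compute (2/3).
Pull out 2: since 3 ≡ 3 (mod 8), (2/3) = -1.
Reached (1/3) = 1. Collecting the sign flips along the way, the symbol is +1.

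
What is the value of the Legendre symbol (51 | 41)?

First reduce: 51 ≡ 10 (mod 41).
Pull out 2: since 41 ≡ 1 (mod 8), (2/41) = +1.
Reciprocity: 5 ≡ 1 and 41 ≡ 1 (mod 4), so (5/41) = +(41/5).
Reduce top mod 5: now compute (1/5).
Reached (1/5) = 1. Collecting the sign flips along the way, the symbol is +1.

1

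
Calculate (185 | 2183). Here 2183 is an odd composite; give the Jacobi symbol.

Reciprocity: 185 ≡ 1 and 2183 ≡ 3 (mod 4), so (185/2183) = +(2183/185).
Reduce top mod 185: now compute (148/185).
Pull out 2^2: since 185 ≡ 1 (mod 8), (2/185) = +1, so (2/185)^2 = +1.
Reciprocity: 37 ≡ 1 and 185 ≡ 1 (mod 4), so (37/185) = +(185/37).
Reduce top mod 37: now compute (0/37).
Top reduces to 0: gcd > 1, so the symbol is 0.

0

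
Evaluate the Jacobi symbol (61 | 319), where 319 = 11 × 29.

Reciprocity: 61 ≡ 1 and 319 ≡ 3 (mod 4), so (61/319) = +(319/61).
Reduce top mod 61: now compute (14/61).
Pull out 2: since 61 ≡ 5 (mod 8), (2/61) = -1.
Reciprocity: 7 ≡ 3 and 61 ≡ 1 (mod 4), so (7/61) = +(61/7).
Reduce top mod 7: now compute (5/7).
Reciprocity: 5 ≡ 1 and 7 ≡ 3 (mod 4), so (5/7) = +(7/5).
Reduce top mod 5: now compute (2/5).
Pull out 2: since 5 ≡ 5 (mod 8), (2/5) = -1.
Reached (1/5) = 1. Collecting the sign flips along the way, the symbol is +1.

1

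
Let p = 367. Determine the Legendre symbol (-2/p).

Euler's criterion: (-2/367) ≡ 365^183 (mod 367).
365^2 ≡ 4 (mod 367)
365^4 ≡ 16 (mod 367)
365^8 ≡ 256 (mod 367)
365^16 ≡ 210 (mod 367)
365^32 ≡ 60 (mod 367)
365^64 ≡ 297 (mod 367)
365^128 ≡ 129 (mod 367)
365^183 = 365^(128+32+16+4+2+1) ≡ 366 (mod 367).
Result is 366 ≡ −1, so (-2/367) = −1.

-1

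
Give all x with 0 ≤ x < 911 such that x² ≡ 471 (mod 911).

115, 796

Since 911 ≡ 3 (mod 4), a square root of 471 is 471^((911+1)/4) = 471^228 mod 911.
Repeated squaring: 471^2≡468, 471^4≡384, 471^8≡785, 471^16≡389, 471^32≡95, 471^64≡826, 471^128≡848 (mod 911).
471^228 = 471^(128+64+32+4) ≡ 115 (mod 911).
Check: 115² = 13225 ≡ 471 (mod 911). The two roots are 115 and 796.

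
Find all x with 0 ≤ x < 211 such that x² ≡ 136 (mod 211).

66, 145

Since 211 ≡ 3 (mod 4), a square root of 136 is 136^((211+1)/4) = 136^53 mod 211.
Repeated squaring: 136^2≡139, 136^4≡120, 136^8≡52, 136^16≡172, 136^32≡44 (mod 211).
136^53 = 136^(32+16+4+1) ≡ 66 (mod 211).
Check: 66² = 4356 ≡ 136 (mod 211). The two roots are 66 and 145.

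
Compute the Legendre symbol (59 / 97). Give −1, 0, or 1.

Euler's criterion: (59/97) ≡ 59^48 (mod 97).
59^2 ≡ 86 (mod 97)
59^4 ≡ 24 (mod 97)
59^8 ≡ 91 (mod 97)
59^16 ≡ 36 (mod 97)
59^32 ≡ 35 (mod 97)
59^48 = 59^(32+16) ≡ 96 (mod 97).
Result is 96 ≡ −1, so (59/97) = −1.

-1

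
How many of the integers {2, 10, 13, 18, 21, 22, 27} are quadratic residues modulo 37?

3

(2/37) = -1 → non-residue.
(10/37) = +1 → QR.
(13/37) = -1 → non-residue.
(18/37) = -1 → non-residue.
(21/37) = +1 → QR.
(22/37) = -1 → non-residue.
(27/37) = +1 → QR.
Total quadratic residues among the 7: 3.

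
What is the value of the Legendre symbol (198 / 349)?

1

Pull out 2: since 349 ≡ 5 (mod 8), (2/349) = -1.
Reciprocity: 99 ≡ 3 and 349 ≡ 1 (mod 4), so (99/349) = +(349/99).
Reduce top mod 99: now compute (52/99).
Pull out 2^2: since 99 ≡ 3 (mod 8), (2/99) = -1, so (2/99)^2 = +1.
Reciprocity: 13 ≡ 1 and 99 ≡ 3 (mod 4), so (13/99) = +(99/13).
Reduce top mod 13: now compute (8/13).
Pull out 2^3: since 13 ≡ 5 (mod 8), (2/13) = -1, so (2/13)^3 = -1.
Reached (1/13) = 1. Collecting the sign flips along the way, the symbol is +1.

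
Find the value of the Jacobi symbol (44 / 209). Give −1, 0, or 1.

0

Pull out 2^2: since 209 ≡ 1 (mod 8), (2/209) = +1, so (2/209)^2 = +1.
Reciprocity: 11 ≡ 3 and 209 ≡ 1 (mod 4), so (11/209) = +(209/11).
Reduce top mod 11: now compute (0/11).
Top reduces to 0: gcd > 1, so the symbol is 0.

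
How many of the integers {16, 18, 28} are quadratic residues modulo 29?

2

(16/29) = +1 → QR.
(18/29) = -1 → non-residue.
(28/29) = +1 → QR.
Total quadratic residues among the 3: 2.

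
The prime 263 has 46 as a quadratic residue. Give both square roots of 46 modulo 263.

109, 154

Since 263 ≡ 3 (mod 4), a square root of 46 is 46^((263+1)/4) = 46^66 mod 263.
Repeated squaring: 46^2≡12, 46^4≡144, 46^8≡222, 46^16≡103, 46^32≡89, 46^64≡31 (mod 263).
46^66 = 46^(64+2) ≡ 109 (mod 263).
Check: 109² = 11881 ≡ 46 (mod 263). The two roots are 109 and 154.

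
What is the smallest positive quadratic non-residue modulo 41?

(2/41) = +1, so 2 is a residue.
(3/41) = −1, so 3 is the smallest positive non-residue mod 41.

3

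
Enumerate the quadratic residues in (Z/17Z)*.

Square k = 1,…,8 (k and 17−k give the same square):
1²=1, 2²=4, 3²=9, 4²=16, 5²≡8, 6²≡2, 7²≡15, 8²≡13 (mod 17).
So the quadratic residues mod 17 are {1, 2, 4, 8, 9, 13, 15, 16}.

1,2,4,8,9,13,15,16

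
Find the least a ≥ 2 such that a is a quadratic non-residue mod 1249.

(2/1249) = +1, so 2 is a residue.
(3/1249) = +1, so 3 is a residue.
(4/1249) = +1, so 4 is a residue.
(5/1249) = +1, so 5 is a residue.
(6/1249) = +1, so 6 is a residue.
(7/1249) = −1, so 7 is the smallest positive non-residue mod 1249.

7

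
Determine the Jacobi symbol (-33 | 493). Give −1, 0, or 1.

First reduce: -33 ≡ 460 (mod 493).
Pull out 2^2: since 493 ≡ 5 (mod 8), (2/493) = -1, so (2/493)^2 = +1.
Reciprocity: 115 ≡ 3 and 493 ≡ 1 (mod 4), so (115/493) = +(493/115).
Reduce top mod 115: now compute (33/115).
Reciprocity: 33 ≡ 1 and 115 ≡ 3 (mod 4), so (33/115) = +(115/33).
Reduce top mod 33: now compute (16/33).
Pull out 2^4: since 33 ≡ 1 (mod 8), (2/33) = +1, so (2/33)^4 = +1.
Reached (1/33) = 1. Collecting the sign flips along the way, the symbol is +1.

1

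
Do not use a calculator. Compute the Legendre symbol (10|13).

Euler's criterion: (10/13) ≡ 10^6 (mod 13).
10^2 ≡ 9 (mod 13)
10^4 ≡ 3 (mod 13)
10^6 = 10^(4+2) ≡ 1 (mod 13).
Result is 1, so (10/13) = 1.

1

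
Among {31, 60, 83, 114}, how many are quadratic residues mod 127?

2

(31/127) = +1 → QR.
(60/127) = +1 → QR.
(83/127) = -1 → non-residue.
(114/127) = -1 → non-residue.
Total quadratic residues among the 4: 2.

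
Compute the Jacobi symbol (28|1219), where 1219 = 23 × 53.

Pull out 2^2: since 1219 ≡ 3 (mod 8), (2/1219) = -1, so (2/1219)^2 = +1.
Reciprocity: 7 ≡ 3 and 1219 ≡ 3 (mod 4), so (7/1219) = −(1219/7).
Reduce top mod 7: now compute (1/7).
Reached (1/7) = 1. Collecting the sign flips along the way, the symbol is -1.

-1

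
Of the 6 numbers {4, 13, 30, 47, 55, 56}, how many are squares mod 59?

1

(4/59) = +1 → QR.
(13/59) = -1 → non-residue.
(30/59) = -1 → non-residue.
(47/59) = -1 → non-residue.
(55/59) = -1 → non-residue.
(56/59) = -1 → non-residue.
Total quadratic residues among the 6: 1.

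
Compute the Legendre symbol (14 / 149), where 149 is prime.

Pull out 2: since 149 ≡ 5 (mod 8), (2/149) = -1.
Reciprocity: 7 ≡ 3 and 149 ≡ 1 (mod 4), so (7/149) = +(149/7).
Reduce top mod 7: now compute (2/7).
Pull out 2: since 7 ≡ 7 (mod 8), (2/7) = +1.
Reached (1/7) = 1. Collecting the sign flips along the way, the symbol is -1.

-1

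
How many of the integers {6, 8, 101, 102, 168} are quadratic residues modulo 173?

(6/173) = +1 → QR.
(8/173) = -1 → non-residue.
(101/173) = -1 → non-residue.
(102/173) = -1 → non-residue.
(168/173) = -1 → non-residue.
Total quadratic residues among the 5: 1.

1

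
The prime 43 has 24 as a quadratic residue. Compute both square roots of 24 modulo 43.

Since 43 ≡ 3 (mod 4), a square root of 24 is 24^((43+1)/4) = 24^11 mod 43.
Repeated squaring: 24^2≡17, 24^4≡31, 24^8≡15 (mod 43).
24^11 = 24^(8+2+1) ≡ 14 (mod 43).
Check: 14² = 196 ≡ 24 (mod 43). The two roots are 14 and 29.

14, 29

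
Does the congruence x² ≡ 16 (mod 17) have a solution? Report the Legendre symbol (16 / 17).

1

Euler's criterion: (16/17) ≡ 16^8 (mod 17).
16^2 ≡ 1 (mod 17)
16^4 ≡ 1 (mod 17)
16^8 ≡ 1 (mod 17)
16^8 = 16^(8) ≡ 1 (mod 17).
Result is 1, so (16/17) = 1.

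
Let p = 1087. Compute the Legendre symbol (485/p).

1

Reciprocity: 485 ≡ 1 and 1087 ≡ 3 (mod 4), so (485/1087) = +(1087/485).
Reduce top mod 485: now compute (117/485).
Reciprocity: 117 ≡ 1 and 485 ≡ 1 (mod 4), so (117/485) = +(485/117).
Reduce top mod 117: now compute (17/117).
Reciprocity: 17 ≡ 1 and 117 ≡ 1 (mod 4), so (17/117) = +(117/17).
Reduce top mod 17: now compute (15/17).
Reciprocity: 15 ≡ 3 and 17 ≡ 1 (mod 4), so (15/17) = +(17/15).
Reduce top mod 15: now compute (2/15).
Pull out 2: since 15 ≡ 7 (mod 8), (2/15) = +1.
Reached (1/15) = 1. Collecting the sign flips along the way, the symbol is +1.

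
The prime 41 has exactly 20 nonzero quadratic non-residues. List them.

3 6 7 11 12 13 14 15 17 19 22 24 26 27 28 29 30 34 35 38

Square k = 1,…,20 (k and 41−k give the same square):
1²=1, 2²=4, 3²=9, 4²=16, 5²=25, 6²=36, 7²≡8, 8²≡23, 9²≡40, 10²≡18, 11²≡39, 12²≡21, 13²≡5, 14²≡32, 15²≡20, 16²≡10, 17²≡2, 18²≡37, 19²≡33, 20²≡31 (mod 41).
The residues are {1, 2, 4, 5, 8, 9, 10, 16, 18, 20, 21, 23, 25, 31, 32, 33, 36, 37, 39, 40}; the non-residues are the remaining 20 nonzero classes.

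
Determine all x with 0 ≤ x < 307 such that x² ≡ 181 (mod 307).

117, 190

Since 307 ≡ 3 (mod 4), a square root of 181 is 181^((307+1)/4) = 181^77 mod 307.
Repeated squaring: 181^2≡219, 181^4≡69, 181^8≡156, 181^16≡83, 181^32≡135, 181^64≡112 (mod 307).
181^77 = 181^(64+8+4+1) ≡ 190 (mod 307).
Check: 190² = 36100 ≡ 181 (mod 307). The two roots are 117 and 190.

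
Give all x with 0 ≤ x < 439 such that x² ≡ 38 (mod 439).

Since 439 ≡ 3 (mod 4), a square root of 38 is 38^((439+1)/4) = 38^110 mod 439.
Repeated squaring: 38^2≡127, 38^4≡325, 38^8≡265, 38^16≡424, 38^32≡225, 38^64≡140 (mod 439).
38^110 = 38^(64+32+8+4+2) ≡ 113 (mod 439).
Check: 113² = 12769 ≡ 38 (mod 439). The two roots are 113 and 326.

113, 326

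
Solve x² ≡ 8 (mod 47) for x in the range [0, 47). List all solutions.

14, 33

Since 47 ≡ 3 (mod 4), a square root of 8 is 8^((47+1)/4) = 8^12 mod 47.
Repeated squaring: 8^2≡17, 8^4≡7, 8^8≡2 (mod 47).
8^12 = 8^(8+4) ≡ 14 (mod 47).
Check: 14² = 196 ≡ 8 (mod 47). The two roots are 14 and 33.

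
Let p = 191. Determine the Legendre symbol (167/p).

-1

Reciprocity: 167 ≡ 3 and 191 ≡ 3 (mod 4), so (167/191) = −(191/167).
Reduce top mod 167: now compute (24/167).
Pull out 2^3: since 167 ≡ 7 (mod 8), (2/167) = +1, so (2/167)^3 = +1.
Reciprocity: 3 ≡ 3 and 167 ≡ 3 (mod 4), so (3/167) = −(167/3).
Reduce top mod 3: now compute (2/3).
Pull out 2: since 3 ≡ 3 (mod 8), (2/3) = -1.
Reached (1/3) = 1. Collecting the sign flips along the way, the symbol is -1.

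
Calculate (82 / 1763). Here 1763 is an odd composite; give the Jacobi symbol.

0

Pull out 2: since 1763 ≡ 3 (mod 8), (2/1763) = -1.
Reciprocity: 41 ≡ 1 and 1763 ≡ 3 (mod 4), so (41/1763) = +(1763/41).
Reduce top mod 41: now compute (0/41).
Top reduces to 0: gcd > 1, so the symbol is 0.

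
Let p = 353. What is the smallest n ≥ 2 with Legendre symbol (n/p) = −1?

3

(2/353) = +1, so 2 is a residue.
(3/353) = −1, so 3 is the smallest positive non-residue mod 353.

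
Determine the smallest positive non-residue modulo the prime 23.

(2/23) = +1, so 2 is a residue.
(3/23) = +1, so 3 is a residue.
(4/23) = +1, so 4 is a residue.
(5/23) = −1, so 5 is the smallest positive non-residue mod 23.

5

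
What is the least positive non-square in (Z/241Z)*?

7

(2/241) = +1, so 2 is a residue.
(3/241) = +1, so 3 is a residue.
(4/241) = +1, so 4 is a residue.
(5/241) = +1, so 5 is a residue.
(6/241) = +1, so 6 is a residue.
(7/241) = −1, so 7 is the smallest positive non-residue mod 241.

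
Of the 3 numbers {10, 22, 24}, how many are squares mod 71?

2

(10/71) = +1 → QR.
(22/71) = -1 → non-residue.
(24/71) = +1 → QR.
Total quadratic residues among the 3: 2.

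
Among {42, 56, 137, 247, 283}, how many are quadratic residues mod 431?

(42/431) = -1 → non-residue.
(56/431) = -1 → non-residue.
(137/431) = -1 → non-residue.
(247/431) = -1 → non-residue.
(283/431) = +1 → QR.
Total quadratic residues among the 5: 1.

1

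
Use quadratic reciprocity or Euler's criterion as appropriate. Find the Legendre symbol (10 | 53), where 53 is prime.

1

Euler's criterion: (10/53) ≡ 10^26 (mod 53).
10^2 ≡ 47 (mod 53)
10^4 ≡ 36 (mod 53)
10^8 ≡ 24 (mod 53)
10^16 ≡ 46 (mod 53)
10^26 = 10^(16+8+2) ≡ 1 (mod 53).
Result is 1, so (10/53) = 1.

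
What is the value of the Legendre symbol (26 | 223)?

Euler's criterion: (26/223) ≡ 26^111 (mod 223).
26^2 ≡ 7 (mod 223)
26^4 ≡ 49 (mod 223)
26^8 ≡ 171 (mod 223)
26^16 ≡ 28 (mod 223)
26^32 ≡ 115 (mod 223)
26^64 ≡ 68 (mod 223)
26^111 = 26^(64+32+8+4+2+1) ≡ 222 (mod 223).
Result is 222 ≡ −1, so (26/223) = −1.

-1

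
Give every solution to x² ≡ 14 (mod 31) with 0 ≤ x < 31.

13, 18

Since 31 ≡ 3 (mod 4), a square root of 14 is 14^((31+1)/4) = 14^8 mod 31.
Repeated squaring: 14^2≡10, 14^4≡7, 14^8≡18 (mod 31).
14^8 = 14^(8) ≡ 18 (mod 31).
Check: 18² = 324 ≡ 14 (mod 31). The two roots are 13 and 18.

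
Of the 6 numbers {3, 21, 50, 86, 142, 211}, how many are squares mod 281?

3

(3/281) = -1 → non-residue.
(21/281) = -1 → non-residue.
(50/281) = +1 → QR.
(86/281) = +1 → QR.
(142/281) = -1 → non-residue.
(211/281) = +1 → QR.
Total quadratic residues among the 6: 3.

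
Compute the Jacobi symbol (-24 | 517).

First reduce: -24 ≡ 493 (mod 517).
Reciprocity: 493 ≡ 1 and 517 ≡ 1 (mod 4), so (493/517) = +(517/493).
Reduce top mod 493: now compute (24/493).
Pull out 2^3: since 493 ≡ 5 (mod 8), (2/493) = -1, so (2/493)^3 = -1.
Reciprocity: 3 ≡ 3 and 493 ≡ 1 (mod 4), so (3/493) = +(493/3).
Reduce top mod 3: now compute (1/3).
Reached (1/3) = 1. Collecting the sign flips along the way, the symbol is -1.

-1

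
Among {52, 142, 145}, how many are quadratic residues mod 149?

(52/149) = -1 → non-residue.
(142/149) = +1 → QR.
(145/149) = +1 → QR.
Total quadratic residues among the 3: 2.

2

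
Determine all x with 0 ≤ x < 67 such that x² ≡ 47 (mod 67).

28, 39

Since 67 ≡ 3 (mod 4), a square root of 47 is 47^((67+1)/4) = 47^17 mod 67.
Repeated squaring: 47^2≡65, 47^4≡4, 47^8≡16, 47^16≡55 (mod 67).
47^17 = 47^(16+1) ≡ 39 (mod 67).
Check: 39² = 1521 ≡ 47 (mod 67). The two roots are 28 and 39.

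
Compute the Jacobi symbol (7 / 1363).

Reciprocity: 7 ≡ 3 and 1363 ≡ 3 (mod 4), so (7/1363) = −(1363/7).
Reduce top mod 7: now compute (5/7).
Reciprocity: 5 ≡ 1 and 7 ≡ 3 (mod 4), so (5/7) = +(7/5).
Reduce top mod 5: now compute (2/5).
Pull out 2: since 5 ≡ 5 (mod 8), (2/5) = -1.
Reached (1/5) = 1. Collecting the sign flips along the way, the symbol is +1.

1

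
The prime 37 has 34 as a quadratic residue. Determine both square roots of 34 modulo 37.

37 ≡ 1 (mod 4), so we find a root by search.
Trying successive values, 16² = 256 ≡ 34 (mod 37). The other root is 37 − 16 = 21.

16, 21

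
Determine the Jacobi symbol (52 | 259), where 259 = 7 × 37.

1

Pull out 2^2: since 259 ≡ 3 (mod 8), (2/259) = -1, so (2/259)^2 = +1.
Reciprocity: 13 ≡ 1 and 259 ≡ 3 (mod 4), so (13/259) = +(259/13).
Reduce top mod 13: now compute (12/13).
Pull out 2^2: since 13 ≡ 5 (mod 8), (2/13) = -1, so (2/13)^2 = +1.
Reciprocity: 3 ≡ 3 and 13 ≡ 1 (mod 4), so (3/13) = +(13/3).
Reduce top mod 3: now compute (1/3).
Reached (1/3) = 1. Collecting the sign flips along the way, the symbol is +1.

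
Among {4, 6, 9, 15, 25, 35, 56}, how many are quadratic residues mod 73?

5

(4/73) = +1 → QR.
(6/73) = +1 → QR.
(9/73) = +1 → QR.
(15/73) = -1 → non-residue.
(25/73) = +1 → QR.
(35/73) = +1 → QR.
(56/73) = -1 → non-residue.
Total quadratic residues among the 7: 5.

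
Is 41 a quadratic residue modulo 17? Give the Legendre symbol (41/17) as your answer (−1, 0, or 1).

Euler's criterion: (41/17) ≡ 7^8 (mod 17).
7^2 ≡ 15 (mod 17)
7^4 ≡ 4 (mod 17)
7^8 ≡ 16 (mod 17)
7^8 = 7^(8) ≡ 16 (mod 17).
Result is 16 ≡ −1, so (41/17) = −1.

-1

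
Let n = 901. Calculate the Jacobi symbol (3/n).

Reciprocity: 3 ≡ 3 and 901 ≡ 1 (mod 4), so (3/901) = +(901/3).
Reduce top mod 3: now compute (1/3).
Reached (1/3) = 1. Collecting the sign flips along the way, the symbol is +1.

1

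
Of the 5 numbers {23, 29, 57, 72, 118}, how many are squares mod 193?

3

(23/193) = +1 → QR.
(29/193) = -1 → non-residue.
(57/193) = -1 → non-residue.
(72/193) = +1 → QR.
(118/193) = +1 → QR.
Total quadratic residues among the 5: 3.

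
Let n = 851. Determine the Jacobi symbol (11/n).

Reciprocity: 11 ≡ 3 and 851 ≡ 3 (mod 4), so (11/851) = −(851/11).
Reduce top mod 11: now compute (4/11).
Pull out 2^2: since 11 ≡ 3 (mod 8), (2/11) = -1, so (2/11)^2 = +1.
Reached (1/11) = 1. Collecting the sign flips along the way, the symbol is -1.

-1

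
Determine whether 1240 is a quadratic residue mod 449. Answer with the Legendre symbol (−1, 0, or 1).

-1

First reduce: 1240 ≡ 342 (mod 449).
Pull out 2: since 449 ≡ 1 (mod 8), (2/449) = +1.
Reciprocity: 171 ≡ 3 and 449 ≡ 1 (mod 4), so (171/449) = +(449/171).
Reduce top mod 171: now compute (107/171).
Reciprocity: 107 ≡ 3 and 171 ≡ 3 (mod 4), so (107/171) = −(171/107).
Reduce top mod 107: now compute (64/107).
Pull out 2^6: since 107 ≡ 3 (mod 8), (2/107) = -1, so (2/107)^6 = +1.
Reached (1/107) = 1. Collecting the sign flips along the way, the symbol is -1.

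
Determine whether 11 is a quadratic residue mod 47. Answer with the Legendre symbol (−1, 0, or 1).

Euler's criterion: (11/47) ≡ 11^23 (mod 47).
11^2 ≡ 27 (mod 47)
11^4 ≡ 24 (mod 47)
11^8 ≡ 12 (mod 47)
11^16 ≡ 3 (mod 47)
11^23 = 11^(16+4+2+1) ≡ 46 (mod 47).
Result is 46 ≡ −1, so (11/47) = −1.

-1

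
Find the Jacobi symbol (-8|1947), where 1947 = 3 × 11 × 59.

1

First reduce: -8 ≡ 1939 (mod 1947).
Reciprocity: 1939 ≡ 3 and 1947 ≡ 3 (mod 4), so (1939/1947) = −(1947/1939).
Reduce top mod 1939: now compute (8/1939).
Pull out 2^3: since 1939 ≡ 3 (mod 8), (2/1939) = -1, so (2/1939)^3 = -1.
Reached (1/1939) = 1. Collecting the sign flips along the way, the symbol is +1.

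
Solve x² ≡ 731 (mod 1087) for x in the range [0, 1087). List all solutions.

246, 841

Since 1087 ≡ 3 (mod 4), a square root of 731 is 731^((1087+1)/4) = 731^272 mod 1087.
Repeated squaring: 731^2≡644, 731^4≡589, 731^8≡168, 731^16≡1049, 731^32≡357, 731^64≡270, 731^128≡71, 731^256≡693 (mod 1087).
731^272 = 731^(256+16) ≡ 841 (mod 1087).
Check: 841² = 707281 ≡ 731 (mod 1087). The two roots are 246 and 841.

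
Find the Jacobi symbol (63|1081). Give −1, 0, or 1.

-1

Reciprocity: 63 ≡ 3 and 1081 ≡ 1 (mod 4), so (63/1081) = +(1081/63).
Reduce top mod 63: now compute (10/63).
Pull out 2: since 63 ≡ 7 (mod 8), (2/63) = +1.
Reciprocity: 5 ≡ 1 and 63 ≡ 3 (mod 4), so (5/63) = +(63/5).
Reduce top mod 5: now compute (3/5).
Reciprocity: 3 ≡ 3 and 5 ≡ 1 (mod 4), so (3/5) = +(5/3).
Reduce top mod 3: now compute (2/3).
Pull out 2: since 3 ≡ 3 (mod 8), (2/3) = -1.
Reached (1/3) = 1. Collecting the sign flips along the way, the symbol is -1.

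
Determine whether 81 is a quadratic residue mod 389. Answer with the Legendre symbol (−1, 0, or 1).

1

Euler's criterion: (81/389) ≡ 81^194 (mod 389).
81^2 ≡ 337 (mod 389)
81^4 ≡ 370 (mod 389)
81^8 ≡ 361 (mod 389)
81^16 ≡ 6 (mod 389)
81^32 ≡ 36 (mod 389)
81^64 ≡ 129 (mod 389)
81^128 ≡ 303 (mod 389)
81^194 = 81^(128+64+2) ≡ 1 (mod 389).
Result is 1, so (81/389) = 1.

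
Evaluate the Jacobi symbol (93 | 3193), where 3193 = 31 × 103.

0

Reciprocity: 93 ≡ 1 and 3193 ≡ 1 (mod 4), so (93/3193) = +(3193/93).
Reduce top mod 93: now compute (31/93).
Reciprocity: 31 ≡ 3 and 93 ≡ 1 (mod 4), so (31/93) = +(93/31).
Reduce top mod 31: now compute (0/31).
Top reduces to 0: gcd > 1, so the symbol is 0.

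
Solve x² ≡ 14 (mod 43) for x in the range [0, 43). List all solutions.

Since 43 ≡ 3 (mod 4), a square root of 14 is 14^((43+1)/4) = 14^11 mod 43.
Repeated squaring: 14^2≡24, 14^4≡17, 14^8≡31 (mod 43).
14^11 = 14^(8+2+1) ≡ 10 (mod 43).
Check: 10² = 100 ≡ 14 (mod 43). The two roots are 10 and 33.

10, 33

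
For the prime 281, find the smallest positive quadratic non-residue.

(2/281) = +1, so 2 is a residue.
(3/281) = −1, so 3 is the smallest positive non-residue mod 281.

3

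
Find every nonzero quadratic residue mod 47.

Square k = 1,…,23 (k and 47−k give the same square):
1²=1, 2²=4, 3²=9, 4²=16, 5²=25, 6²=36, 7²≡2, 8²≡17, 9²≡34, 10²≡6, 11²≡27, 12²≡3, 13²≡28, 14²≡8, 15²≡37, 16²≡21, 17²≡7, 18²≡42, 19²≡32, 20²≡24, 21²≡18, 22²≡14, 23²≡12 (mod 47).
So the quadratic residues mod 47 are {1, 2, 3, 4, 6, 7, 8, 9, 12, 14, 16, 17, 18, 21, 24, 25, 27, 28, 32, 34, 36, 37, 42}.

1 2 3 4 6 7 8 9 12 14 16 17 18 21 24 25 27 28 32 34 36 37 42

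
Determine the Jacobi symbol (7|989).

Reciprocity: 7 ≡ 3 and 989 ≡ 1 (mod 4), so (7/989) = +(989/7).
Reduce top mod 7: now compute (2/7).
Pull out 2: since 7 ≡ 7 (mod 8), (2/7) = +1.
Reached (1/7) = 1. Collecting the sign flips along the way, the symbol is +1.

1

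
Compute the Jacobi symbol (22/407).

0

Pull out 2: since 407 ≡ 7 (mod 8), (2/407) = +1.
Reciprocity: 11 ≡ 3 and 407 ≡ 3 (mod 4), so (11/407) = −(407/11).
Reduce top mod 11: now compute (0/11).
Top reduces to 0: gcd > 1, so the symbol is 0.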